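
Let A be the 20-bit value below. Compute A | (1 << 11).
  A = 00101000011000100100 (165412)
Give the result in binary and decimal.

Mask = 1 << 11 = 00000000100000000000
Bit 11 of A is 0, so OR-ing with the mask flips it to 1.
  00101000011000100100
| 00000000100000000000
----------------------
  00101000111000100100

Answer: 00101000111000100100 (167460)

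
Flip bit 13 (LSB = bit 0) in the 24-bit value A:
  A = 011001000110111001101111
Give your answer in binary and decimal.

Mask = 1 << 13 = 000000000010000000000000
Bit 13 of A is 1; XOR with the mask flips it to 0.
  011001000110111001101111
^ 000000000010000000000000
--------------------------
  011001000100111001101111

Answer: 011001000100111001101111 (6573679)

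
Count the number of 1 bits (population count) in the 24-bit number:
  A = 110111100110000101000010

110111100110000101000010
1-bits at positions (from bit 0 = LSB): 1, 6, 8, 13, 14, 17, 18, 19, 20, 22, 23
Count = 11

Answer: 11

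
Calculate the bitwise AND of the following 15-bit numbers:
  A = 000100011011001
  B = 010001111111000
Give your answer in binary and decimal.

Apply & to each column (1 only where both bits are 1):
  000100011011001
& 010001111111000
-----------------
  000000011011000

Answer: 000000011011000 (216)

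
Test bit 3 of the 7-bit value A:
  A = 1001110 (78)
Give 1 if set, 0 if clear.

Bit 3 is the 4th from the right.
  1001110
     ^
That bit is 1.

Answer: 1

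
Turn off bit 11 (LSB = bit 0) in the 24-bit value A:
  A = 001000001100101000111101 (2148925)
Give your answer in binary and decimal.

Mask = ~(1 << 11) = 111111111111011111111111
Bit 11 of A is 1, so AND-ing with the mask clears it to 0.
  001000001100101000111101
& 111111111111011111111111
--------------------------
  001000001100001000111101

Answer: 001000001100001000111101 (2146877)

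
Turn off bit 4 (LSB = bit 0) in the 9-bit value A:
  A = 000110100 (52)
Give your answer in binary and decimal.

Mask = ~(1 << 4) = 111101111
Bit 4 of A is 1, so AND-ing with the mask clears it to 0.
  000110100
& 111101111
-----------
  000100100

Answer: 000100100 (36)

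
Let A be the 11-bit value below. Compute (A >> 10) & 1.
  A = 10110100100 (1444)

Bit 10 is the 11th from the right.
  10110100100
  ^
That bit is 1.

Answer: 1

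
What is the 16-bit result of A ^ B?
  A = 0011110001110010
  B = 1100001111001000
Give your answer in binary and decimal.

Apply ^ to each column (1 where bits differ):
  0011110001110010
^ 1100001111001000
------------------
  1111111110111010

Answer: 1111111110111010 (65466)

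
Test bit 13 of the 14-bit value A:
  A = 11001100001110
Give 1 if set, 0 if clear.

Bit 13 is the 14th from the right.
  11001100001110
  ^
That bit is 1.

Answer: 1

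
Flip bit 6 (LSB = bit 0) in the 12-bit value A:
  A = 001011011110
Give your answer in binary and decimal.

Mask = 1 << 6 = 000001000000
Bit 6 of A is 1; XOR with the mask flips it to 0.
  001011011110
^ 000001000000
--------------
  001010011110

Answer: 001010011110 (670)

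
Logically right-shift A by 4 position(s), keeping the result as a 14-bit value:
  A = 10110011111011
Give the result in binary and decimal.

Logical shift right by 4: drop the bottom 4 bit(s), prepend 4 zero(s) on the left.
  10110011111011  ->  keep [1011001111], discard [1011], prepend 0000
= 00001011001111

Answer: 00001011001111 (719)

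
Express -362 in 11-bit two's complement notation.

1. Binary of +362:  00101101010
2. Invert bits:     11010010101
3. Add 1:           11010010110

Answer: 11010010110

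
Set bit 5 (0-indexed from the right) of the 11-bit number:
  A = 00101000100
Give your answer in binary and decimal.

Mask = 1 << 5 = 00000100000
Bit 5 of A is 0, so OR-ing with the mask flips it to 1.
  00101000100
| 00000100000
-------------
  00101100100

Answer: 00101100100 (356)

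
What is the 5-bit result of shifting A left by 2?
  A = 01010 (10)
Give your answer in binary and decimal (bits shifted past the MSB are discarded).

Shift left by 2: drop the top 2 bit(s), append 2 zero(s) on the right.
  01010  ->  discard [01], keep [010], append 00
= 01000

Answer: 01000 (8)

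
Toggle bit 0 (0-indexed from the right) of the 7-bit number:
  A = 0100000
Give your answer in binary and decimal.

Mask = 1 << 0 = 0000001
Bit 0 of A is 0; XOR with the mask flips it to 1.
  0100000
^ 0000001
---------
  0100001

Answer: 0100001 (33)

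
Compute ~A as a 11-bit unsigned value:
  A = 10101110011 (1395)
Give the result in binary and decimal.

Flip each bit (0->1, 1->0):
  10101110011
  01010001100

Answer: 01010001100 (652)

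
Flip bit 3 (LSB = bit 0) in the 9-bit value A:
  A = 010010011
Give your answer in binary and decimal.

Mask = 1 << 3 = 000001000
Bit 3 of A is 0; XOR with the mask flips it to 1.
  010010011
^ 000001000
-----------
  010011011

Answer: 010011011 (155)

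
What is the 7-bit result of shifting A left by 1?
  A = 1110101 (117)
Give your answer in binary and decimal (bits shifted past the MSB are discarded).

Shift left by 1: drop the top 1 bit(s), append 1 zero(s) on the right.
  1110101  ->  discard [1], keep [110101], append 0
= 1101010

Answer: 1101010 (106)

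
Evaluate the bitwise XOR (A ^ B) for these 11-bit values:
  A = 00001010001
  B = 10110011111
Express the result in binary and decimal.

Apply ^ to each column (1 where bits differ):
  00001010001
^ 10110011111
-------------
  10111001110

Answer: 10111001110 (1486)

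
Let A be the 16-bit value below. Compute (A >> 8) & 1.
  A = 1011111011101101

Bit 8 is the 9th from the right.
  1011111011101101
         ^
That bit is 0.

Answer: 0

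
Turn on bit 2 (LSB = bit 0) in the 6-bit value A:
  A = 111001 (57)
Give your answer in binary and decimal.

Mask = 1 << 2 = 000100
Bit 2 of A is 0, so OR-ing with the mask flips it to 1.
  111001
| 000100
--------
  111101

Answer: 111101 (61)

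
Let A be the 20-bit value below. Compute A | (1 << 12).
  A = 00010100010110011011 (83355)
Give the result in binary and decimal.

Mask = 1 << 12 = 00000001000000000000
Bit 12 of A is 0, so OR-ing with the mask flips it to 1.
  00010100010110011011
| 00000001000000000000
----------------------
  00010101010110011011

Answer: 00010101010110011011 (87451)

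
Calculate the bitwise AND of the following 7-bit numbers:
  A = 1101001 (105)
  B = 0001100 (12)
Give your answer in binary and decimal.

Apply & to each column (1 only where both bits are 1):
  1101001
& 0001100
---------
  0001000

Answer: 0001000 (8)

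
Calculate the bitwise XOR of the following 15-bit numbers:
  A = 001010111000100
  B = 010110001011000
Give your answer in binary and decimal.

Apply ^ to each column (1 where bits differ):
  001010111000100
^ 010110001011000
-----------------
  011100110011100

Answer: 011100110011100 (14748)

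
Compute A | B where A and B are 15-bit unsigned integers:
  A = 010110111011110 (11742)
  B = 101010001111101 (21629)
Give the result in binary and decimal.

Apply | to each column (1 where either bit is 1):
  010110111011110
| 101010001111101
-----------------
  111110111111111

Answer: 111110111111111 (32255)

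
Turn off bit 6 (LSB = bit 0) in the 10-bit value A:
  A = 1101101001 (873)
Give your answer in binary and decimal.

Mask = ~(1 << 6) = 1110111111
Bit 6 of A is 1, so AND-ing with the mask clears it to 0.
  1101101001
& 1110111111
------------
  1100101001

Answer: 1100101001 (809)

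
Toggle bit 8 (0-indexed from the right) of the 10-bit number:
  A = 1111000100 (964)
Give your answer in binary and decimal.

Mask = 1 << 8 = 0100000000
Bit 8 of A is 1; XOR with the mask flips it to 0.
  1111000100
^ 0100000000
------------
  1011000100

Answer: 1011000100 (708)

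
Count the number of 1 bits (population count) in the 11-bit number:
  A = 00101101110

00101101110
1-bits at positions (from bit 0 = LSB): 1, 2, 3, 5, 6, 8
Count = 6

Answer: 6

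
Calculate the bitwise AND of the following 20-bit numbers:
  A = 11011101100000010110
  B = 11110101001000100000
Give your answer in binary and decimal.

Apply & to each column (1 only where both bits are 1):
  11011101100000010110
& 11110101001000100000
----------------------
  11010101000000000000

Answer: 11010101000000000000 (872448)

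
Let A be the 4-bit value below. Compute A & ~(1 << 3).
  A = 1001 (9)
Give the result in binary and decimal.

Mask = ~(1 << 3) = 0111
Bit 3 of A is 1, so AND-ing with the mask clears it to 0.
  1001
& 0111
------
  0001

Answer: 0001 (1)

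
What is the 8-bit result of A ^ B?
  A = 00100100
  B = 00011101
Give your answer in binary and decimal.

Apply ^ to each column (1 where bits differ):
  00100100
^ 00011101
----------
  00111001

Answer: 00111001 (57)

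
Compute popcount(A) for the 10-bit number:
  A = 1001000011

1001000011
1-bits at positions (from bit 0 = LSB): 0, 1, 6, 9
Count = 4

Answer: 4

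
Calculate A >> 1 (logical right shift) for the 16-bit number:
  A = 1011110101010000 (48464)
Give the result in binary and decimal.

Logical shift right by 1: drop the bottom 1 bit(s), prepend 1 zero(s) on the left.
  1011110101010000  ->  keep [101111010101000], discard [0], prepend 0
= 0101111010101000

Answer: 0101111010101000 (24232)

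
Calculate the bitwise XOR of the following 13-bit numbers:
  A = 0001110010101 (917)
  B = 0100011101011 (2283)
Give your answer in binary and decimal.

Apply ^ to each column (1 where bits differ):
  0001110010101
^ 0100011101011
---------------
  0101101111110

Answer: 0101101111110 (2942)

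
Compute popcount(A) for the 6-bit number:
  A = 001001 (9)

001001
1-bits at positions (from bit 0 = LSB): 0, 3
Count = 2

Answer: 2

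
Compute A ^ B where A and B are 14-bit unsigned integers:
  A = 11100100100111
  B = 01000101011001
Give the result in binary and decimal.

Apply ^ to each column (1 where bits differ):
  11100100100111
^ 01000101011001
----------------
  10100001111110

Answer: 10100001111110 (10366)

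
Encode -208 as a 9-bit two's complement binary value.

1. Binary of +208:  011010000
2. Invert bits:     100101111
3. Add 1:           100110000

Answer: 100110000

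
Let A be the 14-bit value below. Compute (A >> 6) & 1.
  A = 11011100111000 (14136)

Bit 6 is the 7th from the right.
  11011100111000
         ^
That bit is 0.

Answer: 0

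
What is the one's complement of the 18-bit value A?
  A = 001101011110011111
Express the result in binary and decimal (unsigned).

Flip each bit (0->1, 1->0):
  001101011110011111
  110010100001100000

Answer: 110010100001100000 (206944)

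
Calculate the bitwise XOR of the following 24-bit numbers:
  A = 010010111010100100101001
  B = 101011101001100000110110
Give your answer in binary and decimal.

Apply ^ to each column (1 where bits differ):
  010010111010100100101001
^ 101011101001100000110110
--------------------------
  111001010011000100011111

Answer: 111001010011000100011111 (15020319)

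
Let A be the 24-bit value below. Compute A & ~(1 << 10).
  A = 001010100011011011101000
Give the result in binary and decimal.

Mask = ~(1 << 10) = 111111111111101111111111
Bit 10 of A is 1, so AND-ing with the mask clears it to 0.
  001010100011011011101000
& 111111111111101111111111
--------------------------
  001010100011001011101000

Answer: 001010100011001011101000 (2765544)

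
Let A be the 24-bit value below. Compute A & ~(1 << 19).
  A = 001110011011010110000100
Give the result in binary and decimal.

Mask = ~(1 << 19) = 111101111111111111111111
Bit 19 of A is 1, so AND-ing with the mask clears it to 0.
  001110011011010110000100
& 111101111111111111111111
--------------------------
  001100011011010110000100

Answer: 001100011011010110000100 (3257732)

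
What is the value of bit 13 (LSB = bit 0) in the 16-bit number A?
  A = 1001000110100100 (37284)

Bit 13 is the 14th from the right.
  1001000110100100
    ^
That bit is 0.

Answer: 0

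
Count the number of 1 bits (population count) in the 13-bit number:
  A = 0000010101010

0000010101010
1-bits at positions (from bit 0 = LSB): 1, 3, 5, 7
Count = 4

Answer: 4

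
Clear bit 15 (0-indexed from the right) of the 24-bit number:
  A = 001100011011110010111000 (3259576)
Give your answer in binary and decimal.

Mask = ~(1 << 15) = 111111110111111111111111
Bit 15 of A is 1, so AND-ing with the mask clears it to 0.
  001100011011110010111000
& 111111110111111111111111
--------------------------
  001100010011110010111000

Answer: 001100010011110010111000 (3226808)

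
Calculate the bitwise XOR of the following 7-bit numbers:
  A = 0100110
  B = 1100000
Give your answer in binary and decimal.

Apply ^ to each column (1 where bits differ):
  0100110
^ 1100000
---------
  1000110

Answer: 1000110 (70)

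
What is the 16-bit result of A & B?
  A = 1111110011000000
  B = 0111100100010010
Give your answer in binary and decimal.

Apply & to each column (1 only where both bits are 1):
  1111110011000000
& 0111100100010010
------------------
  0111100000000000

Answer: 0111100000000000 (30720)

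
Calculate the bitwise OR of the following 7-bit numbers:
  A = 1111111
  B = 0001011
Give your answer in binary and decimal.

Apply | to each column (1 where either bit is 1):
  1111111
| 0001011
---------
  1111111

Answer: 1111111 (127)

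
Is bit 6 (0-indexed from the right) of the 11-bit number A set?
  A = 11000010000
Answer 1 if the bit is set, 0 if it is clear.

Bit 6 is the 7th from the right.
  11000010000
      ^
That bit is 0.

Answer: 0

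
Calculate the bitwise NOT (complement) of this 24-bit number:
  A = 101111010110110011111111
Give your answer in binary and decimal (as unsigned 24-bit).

Flip each bit (0->1, 1->0):
  101111010110110011111111
  010000101001001100000000

Answer: 010000101001001100000000 (4363008)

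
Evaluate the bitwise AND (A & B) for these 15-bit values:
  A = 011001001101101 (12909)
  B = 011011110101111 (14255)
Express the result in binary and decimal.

Apply & to each column (1 only where both bits are 1):
  011001001101101
& 011011110101111
-----------------
  011001000101101

Answer: 011001000101101 (12845)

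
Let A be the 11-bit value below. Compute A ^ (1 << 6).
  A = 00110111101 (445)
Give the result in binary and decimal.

Mask = 1 << 6 = 00001000000
Bit 6 of A is 0; XOR with the mask flips it to 1.
  00110111101
^ 00001000000
-------------
  00111111101

Answer: 00111111101 (509)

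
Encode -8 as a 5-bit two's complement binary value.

1. Binary of +8:  01000
2. Invert bits:     10111
3. Add 1:           11000

Answer: 11000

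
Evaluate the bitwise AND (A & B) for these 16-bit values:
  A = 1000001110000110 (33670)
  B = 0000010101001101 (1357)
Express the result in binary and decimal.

Apply & to each column (1 only where both bits are 1):
  1000001110000110
& 0000010101001101
------------------
  0000000100000100

Answer: 0000000100000100 (260)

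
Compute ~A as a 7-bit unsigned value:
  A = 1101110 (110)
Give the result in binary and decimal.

Flip each bit (0->1, 1->0):
  1101110
  0010001

Answer: 0010001 (17)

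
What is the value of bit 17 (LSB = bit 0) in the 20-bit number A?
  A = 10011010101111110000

Bit 17 is the 18th from the right.
  10011010101111110000
    ^
That bit is 0.

Answer: 0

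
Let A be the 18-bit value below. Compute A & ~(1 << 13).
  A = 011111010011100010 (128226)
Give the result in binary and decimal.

Mask = ~(1 << 13) = 111101111111111111
Bit 13 of A is 1, so AND-ing with the mask clears it to 0.
  011111010011100010
& 111101111111111111
--------------------
  011101010011100010

Answer: 011101010011100010 (120034)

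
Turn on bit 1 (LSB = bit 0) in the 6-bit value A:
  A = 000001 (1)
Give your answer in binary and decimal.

Mask = 1 << 1 = 000010
Bit 1 of A is 0, so OR-ing with the mask flips it to 1.
  000001
| 000010
--------
  000011

Answer: 000011 (3)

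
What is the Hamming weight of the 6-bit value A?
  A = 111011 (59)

111011
1-bits at positions (from bit 0 = LSB): 0, 1, 3, 4, 5
Count = 5

Answer: 5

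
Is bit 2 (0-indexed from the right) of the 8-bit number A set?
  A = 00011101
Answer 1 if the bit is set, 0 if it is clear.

Bit 2 is the 3rd from the right.
  00011101
       ^
That bit is 1.

Answer: 1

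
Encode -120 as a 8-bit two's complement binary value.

1. Binary of +120:  01111000
2. Invert bits:     10000111
3. Add 1:           10001000

Answer: 10001000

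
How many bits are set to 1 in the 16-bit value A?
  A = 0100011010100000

0100011010100000
1-bits at positions (from bit 0 = LSB): 5, 7, 9, 10, 14
Count = 5

Answer: 5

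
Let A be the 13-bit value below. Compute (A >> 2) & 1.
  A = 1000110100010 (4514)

Bit 2 is the 3rd from the right.
  1000110100010
            ^
That bit is 0.

Answer: 0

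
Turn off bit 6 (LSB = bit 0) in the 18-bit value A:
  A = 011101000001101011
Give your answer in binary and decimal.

Mask = ~(1 << 6) = 111111111110111111
Bit 6 of A is 1, so AND-ing with the mask clears it to 0.
  011101000001101011
& 111111111110111111
--------------------
  011101000000101011

Answer: 011101000000101011 (118827)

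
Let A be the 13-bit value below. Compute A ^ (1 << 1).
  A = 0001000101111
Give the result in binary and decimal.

Mask = 1 << 1 = 0000000000010
Bit 1 of A is 1; XOR with the mask flips it to 0.
  0001000101111
^ 0000000000010
---------------
  0001000101101

Answer: 0001000101101 (557)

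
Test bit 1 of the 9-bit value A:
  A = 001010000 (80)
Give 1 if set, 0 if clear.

Bit 1 is the 2nd from the right.
  001010000
         ^
That bit is 0.

Answer: 0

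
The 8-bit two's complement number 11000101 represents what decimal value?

MSB is 1, so the value is negative. Find the magnitude:
1. Invert bits:  00111010
2. Add 1:        00111011  = 59
3. Apply sign:   -59

Answer: -59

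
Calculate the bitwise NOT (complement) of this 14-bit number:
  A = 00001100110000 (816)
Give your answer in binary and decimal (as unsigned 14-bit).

Flip each bit (0->1, 1->0):
  00001100110000
  11110011001111

Answer: 11110011001111 (15567)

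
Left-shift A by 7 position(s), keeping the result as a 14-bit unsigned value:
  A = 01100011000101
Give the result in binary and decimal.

Shift left by 7: drop the top 7 bit(s), append 7 zero(s) on the right.
  01100011000101  ->  discard [0110001], keep [1000101], append 0000000
= 10001010000000

Answer: 10001010000000 (8832)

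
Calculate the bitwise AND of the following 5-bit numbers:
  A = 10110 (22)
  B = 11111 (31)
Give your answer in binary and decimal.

Apply & to each column (1 only where both bits are 1):
  10110
& 11111
-------
  10110

Answer: 10110 (22)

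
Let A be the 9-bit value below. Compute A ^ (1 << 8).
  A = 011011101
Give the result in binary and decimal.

Mask = 1 << 8 = 100000000
Bit 8 of A is 0; XOR with the mask flips it to 1.
  011011101
^ 100000000
-----------
  111011101

Answer: 111011101 (477)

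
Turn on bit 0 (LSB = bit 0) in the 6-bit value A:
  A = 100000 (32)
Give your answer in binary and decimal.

Mask = 1 << 0 = 000001
Bit 0 of A is 0, so OR-ing with the mask flips it to 1.
  100000
| 000001
--------
  100001

Answer: 100001 (33)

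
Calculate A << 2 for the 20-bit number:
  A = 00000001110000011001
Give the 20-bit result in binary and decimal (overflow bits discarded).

Shift left by 2: drop the top 2 bit(s), append 2 zero(s) on the right.
  00000001110000011001  ->  discard [00], keep [000001110000011001], append 00
= 00000111000001100100

Answer: 00000111000001100100 (28772)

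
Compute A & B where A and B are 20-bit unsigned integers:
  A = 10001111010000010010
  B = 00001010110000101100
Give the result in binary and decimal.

Apply & to each column (1 only where both bits are 1):
  10001111010000010010
& 00001010110000101100
----------------------
  00001010010000000000

Answer: 00001010010000000000 (41984)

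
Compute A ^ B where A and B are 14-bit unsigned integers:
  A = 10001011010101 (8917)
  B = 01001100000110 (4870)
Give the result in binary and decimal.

Apply ^ to each column (1 where bits differ):
  10001011010101
^ 01001100000110
----------------
  11000111010011

Answer: 11000111010011 (12755)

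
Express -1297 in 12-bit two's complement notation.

1. Binary of +1297:  010100010001
2. Invert bits:     101011101110
3. Add 1:           101011101111

Answer: 101011101111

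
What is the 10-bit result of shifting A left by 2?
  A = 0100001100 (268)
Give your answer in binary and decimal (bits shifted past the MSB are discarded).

Shift left by 2: drop the top 2 bit(s), append 2 zero(s) on the right.
  0100001100  ->  discard [01], keep [00001100], append 00
= 0000110000

Answer: 0000110000 (48)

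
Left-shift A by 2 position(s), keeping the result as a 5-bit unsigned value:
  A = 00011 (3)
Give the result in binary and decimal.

Shift left by 2: drop the top 2 bit(s), append 2 zero(s) on the right.
  00011  ->  discard [00], keep [011], append 00
= 01100

Answer: 01100 (12)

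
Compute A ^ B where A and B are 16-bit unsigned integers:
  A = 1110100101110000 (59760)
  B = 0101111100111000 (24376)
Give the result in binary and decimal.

Apply ^ to each column (1 where bits differ):
  1110100101110000
^ 0101111100111000
------------------
  1011011001001000

Answer: 1011011001001000 (46664)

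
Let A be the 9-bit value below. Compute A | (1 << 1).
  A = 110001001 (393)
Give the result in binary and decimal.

Mask = 1 << 1 = 000000010
Bit 1 of A is 0, so OR-ing with the mask flips it to 1.
  110001001
| 000000010
-----------
  110001011

Answer: 110001011 (395)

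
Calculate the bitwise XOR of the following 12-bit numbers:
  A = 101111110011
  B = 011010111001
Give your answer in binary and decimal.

Apply ^ to each column (1 where bits differ):
  101111110011
^ 011010111001
--------------
  110101001010

Answer: 110101001010 (3402)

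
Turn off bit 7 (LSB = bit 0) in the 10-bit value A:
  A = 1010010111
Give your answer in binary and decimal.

Mask = ~(1 << 7) = 1101111111
Bit 7 of A is 1, so AND-ing with the mask clears it to 0.
  1010010111
& 1101111111
------------
  1000010111

Answer: 1000010111 (535)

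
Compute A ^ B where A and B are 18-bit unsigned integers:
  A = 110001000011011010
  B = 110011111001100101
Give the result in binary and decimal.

Apply ^ to each column (1 where bits differ):
  110001000011011010
^ 110011111001100101
--------------------
  000010111010111111

Answer: 000010111010111111 (11967)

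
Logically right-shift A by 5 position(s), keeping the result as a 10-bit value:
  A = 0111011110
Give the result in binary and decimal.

Logical shift right by 5: drop the bottom 5 bit(s), prepend 5 zero(s) on the left.
  0111011110  ->  keep [01110], discard [11110], prepend 00000
= 0000001110

Answer: 0000001110 (14)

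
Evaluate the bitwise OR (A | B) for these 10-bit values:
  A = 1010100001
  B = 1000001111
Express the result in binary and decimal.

Apply | to each column (1 where either bit is 1):
  1010100001
| 1000001111
------------
  1010101111

Answer: 1010101111 (687)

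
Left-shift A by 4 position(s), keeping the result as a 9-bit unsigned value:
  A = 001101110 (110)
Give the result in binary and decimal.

Shift left by 4: drop the top 4 bit(s), append 4 zero(s) on the right.
  001101110  ->  discard [0011], keep [01110], append 0000
= 011100000

Answer: 011100000 (224)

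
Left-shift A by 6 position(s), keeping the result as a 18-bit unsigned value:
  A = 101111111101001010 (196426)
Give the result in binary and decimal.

Shift left by 6: drop the top 6 bit(s), append 6 zero(s) on the right.
  101111111101001010  ->  discard [101111], keep [111101001010], append 000000
= 111101001010000000

Answer: 111101001010000000 (250496)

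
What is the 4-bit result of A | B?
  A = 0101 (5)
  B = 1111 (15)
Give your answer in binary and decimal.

Apply | to each column (1 where either bit is 1):
  0101
| 1111
------
  1111

Answer: 1111 (15)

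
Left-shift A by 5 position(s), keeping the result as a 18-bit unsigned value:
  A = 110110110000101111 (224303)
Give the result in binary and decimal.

Shift left by 5: drop the top 5 bit(s), append 5 zero(s) on the right.
  110110110000101111  ->  discard [11011], keep [0110000101111], append 00000
= 011000010111100000

Answer: 011000010111100000 (99808)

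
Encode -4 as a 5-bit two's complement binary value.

1. Binary of +4:  00100
2. Invert bits:     11011
3. Add 1:           11100

Answer: 11100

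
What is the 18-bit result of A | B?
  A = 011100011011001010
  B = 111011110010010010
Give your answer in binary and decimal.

Apply | to each column (1 where either bit is 1):
  011100011011001010
| 111011110010010010
--------------------
  111111111011011010

Answer: 111111111011011010 (261850)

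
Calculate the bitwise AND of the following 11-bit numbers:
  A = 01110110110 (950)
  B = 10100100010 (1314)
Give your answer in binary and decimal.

Apply & to each column (1 only where both bits are 1):
  01110110110
& 10100100010
-------------
  00100100010

Answer: 00100100010 (290)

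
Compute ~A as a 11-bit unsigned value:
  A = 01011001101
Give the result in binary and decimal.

Flip each bit (0->1, 1->0):
  01011001101
  10100110010

Answer: 10100110010 (1330)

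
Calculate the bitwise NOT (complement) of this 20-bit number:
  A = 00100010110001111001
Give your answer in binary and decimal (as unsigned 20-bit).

Flip each bit (0->1, 1->0):
  00100010110001111001
  11011101001110000110

Answer: 11011101001110000110 (906118)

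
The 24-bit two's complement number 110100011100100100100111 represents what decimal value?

MSB is 1, so the value is negative. Find the magnitude:
1. Invert bits:  001011100011011011011000
2. Add 1:        001011100011011011011001  = 3028697
3. Apply sign:   -3028697

Answer: -3028697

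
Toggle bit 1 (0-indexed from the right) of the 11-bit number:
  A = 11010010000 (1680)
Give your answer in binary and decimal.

Mask = 1 << 1 = 00000000010
Bit 1 of A is 0; XOR with the mask flips it to 1.
  11010010000
^ 00000000010
-------------
  11010010010

Answer: 11010010010 (1682)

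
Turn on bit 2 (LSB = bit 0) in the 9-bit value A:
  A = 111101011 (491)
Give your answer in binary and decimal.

Mask = 1 << 2 = 000000100
Bit 2 of A is 0, so OR-ing with the mask flips it to 1.
  111101011
| 000000100
-----------
  111101111

Answer: 111101111 (495)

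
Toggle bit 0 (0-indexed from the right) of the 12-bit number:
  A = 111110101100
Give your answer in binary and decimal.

Mask = 1 << 0 = 000000000001
Bit 0 of A is 0; XOR with the mask flips it to 1.
  111110101100
^ 000000000001
--------------
  111110101101

Answer: 111110101101 (4013)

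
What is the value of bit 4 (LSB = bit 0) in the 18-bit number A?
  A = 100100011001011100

Bit 4 is the 5th from the right.
  100100011001011100
               ^
That bit is 1.

Answer: 1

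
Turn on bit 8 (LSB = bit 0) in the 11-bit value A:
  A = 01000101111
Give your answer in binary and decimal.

Mask = 1 << 8 = 00100000000
Bit 8 of A is 0, so OR-ing with the mask flips it to 1.
  01000101111
| 00100000000
-------------
  01100101111

Answer: 01100101111 (815)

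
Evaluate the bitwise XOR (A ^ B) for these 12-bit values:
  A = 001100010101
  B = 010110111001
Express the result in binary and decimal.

Apply ^ to each column (1 where bits differ):
  001100010101
^ 010110111001
--------------
  011010101100

Answer: 011010101100 (1708)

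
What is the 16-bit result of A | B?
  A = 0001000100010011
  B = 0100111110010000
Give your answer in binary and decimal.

Apply | to each column (1 where either bit is 1):
  0001000100010011
| 0100111110010000
------------------
  0101111110010011

Answer: 0101111110010011 (24467)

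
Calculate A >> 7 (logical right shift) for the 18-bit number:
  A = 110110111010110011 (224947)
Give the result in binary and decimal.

Logical shift right by 7: drop the bottom 7 bit(s), prepend 7 zero(s) on the left.
  110110111010110011  ->  keep [11011011101], discard [0110011], prepend 0000000
= 000000011011011101

Answer: 000000011011011101 (1757)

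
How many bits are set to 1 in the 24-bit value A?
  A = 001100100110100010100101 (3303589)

001100100110100010100101
1-bits at positions (from bit 0 = LSB): 0, 2, 5, 7, 11, 13, 14, 17, 20, 21
Count = 10

Answer: 10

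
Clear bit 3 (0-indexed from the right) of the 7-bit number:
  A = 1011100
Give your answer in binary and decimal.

Mask = ~(1 << 3) = 1110111
Bit 3 of A is 1, so AND-ing with the mask clears it to 0.
  1011100
& 1110111
---------
  1010100

Answer: 1010100 (84)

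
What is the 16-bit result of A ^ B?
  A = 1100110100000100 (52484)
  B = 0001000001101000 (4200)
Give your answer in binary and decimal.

Apply ^ to each column (1 where bits differ):
  1100110100000100
^ 0001000001101000
------------------
  1101110101101100

Answer: 1101110101101100 (56684)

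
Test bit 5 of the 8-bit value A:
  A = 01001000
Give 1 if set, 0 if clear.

Bit 5 is the 6th from the right.
  01001000
    ^
That bit is 0.

Answer: 0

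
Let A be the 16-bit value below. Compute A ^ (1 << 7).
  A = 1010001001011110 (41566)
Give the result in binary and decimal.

Mask = 1 << 7 = 0000000010000000
Bit 7 of A is 0; XOR with the mask flips it to 1.
  1010001001011110
^ 0000000010000000
------------------
  1010001011011110

Answer: 1010001011011110 (41694)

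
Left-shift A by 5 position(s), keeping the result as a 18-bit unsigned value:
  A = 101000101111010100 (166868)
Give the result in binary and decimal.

Shift left by 5: drop the top 5 bit(s), append 5 zero(s) on the right.
  101000101111010100  ->  discard [10100], keep [0101111010100], append 00000
= 010111101010000000

Answer: 010111101010000000 (96896)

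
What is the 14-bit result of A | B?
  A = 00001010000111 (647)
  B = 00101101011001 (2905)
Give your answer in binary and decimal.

Apply | to each column (1 where either bit is 1):
  00001010000111
| 00101101011001
----------------
  00101111011111

Answer: 00101111011111 (3039)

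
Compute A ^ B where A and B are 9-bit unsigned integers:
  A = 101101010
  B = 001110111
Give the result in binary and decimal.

Apply ^ to each column (1 where bits differ):
  101101010
^ 001110111
-----------
  100011101

Answer: 100011101 (285)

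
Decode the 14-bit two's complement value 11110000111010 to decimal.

MSB is 1, so the value is negative. Find the magnitude:
1. Invert bits:  00001111000101
2. Add 1:        00001111000110  = 966
3. Apply sign:   -966

Answer: -966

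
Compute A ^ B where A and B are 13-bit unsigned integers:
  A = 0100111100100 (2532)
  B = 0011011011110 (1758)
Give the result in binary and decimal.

Apply ^ to each column (1 where bits differ):
  0100111100100
^ 0011011011110
---------------
  0111100111010

Answer: 0111100111010 (3898)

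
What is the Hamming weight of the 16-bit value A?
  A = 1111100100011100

1111100100011100
1-bits at positions (from bit 0 = LSB): 2, 3, 4, 8, 11, 12, 13, 14, 15
Count = 9

Answer: 9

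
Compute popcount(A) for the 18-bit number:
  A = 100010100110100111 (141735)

100010100110100111
1-bits at positions (from bit 0 = LSB): 0, 1, 2, 5, 7, 8, 11, 13, 17
Count = 9

Answer: 9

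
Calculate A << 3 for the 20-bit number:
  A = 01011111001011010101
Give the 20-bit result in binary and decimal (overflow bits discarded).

Shift left by 3: drop the top 3 bit(s), append 3 zero(s) on the right.
  01011111001011010101  ->  discard [010], keep [11111001011010101], append 000
= 11111001011010101000

Answer: 11111001011010101000 (1021608)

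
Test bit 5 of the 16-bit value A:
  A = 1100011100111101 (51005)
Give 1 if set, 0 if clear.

Bit 5 is the 6th from the right.
  1100011100111101
            ^
That bit is 1.

Answer: 1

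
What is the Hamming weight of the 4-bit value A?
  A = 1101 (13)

1101
1-bits at positions (from bit 0 = LSB): 0, 2, 3
Count = 3

Answer: 3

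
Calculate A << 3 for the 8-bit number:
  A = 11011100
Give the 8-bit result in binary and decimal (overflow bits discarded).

Shift left by 3: drop the top 3 bit(s), append 3 zero(s) on the right.
  11011100  ->  discard [110], keep [11100], append 000
= 11100000

Answer: 11100000 (224)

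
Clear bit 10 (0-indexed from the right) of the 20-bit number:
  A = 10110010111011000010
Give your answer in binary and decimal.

Mask = ~(1 << 10) = 11111111101111111111
Bit 10 of A is 1, so AND-ing with the mask clears it to 0.
  10110010111011000010
& 11111111101111111111
----------------------
  10110010101011000010

Answer: 10110010101011000010 (731842)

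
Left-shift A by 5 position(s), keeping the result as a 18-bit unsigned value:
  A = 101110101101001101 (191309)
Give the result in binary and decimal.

Shift left by 5: drop the top 5 bit(s), append 5 zero(s) on the right.
  101110101101001101  ->  discard [10111], keep [0101101001101], append 00000
= 010110100110100000

Answer: 010110100110100000 (92576)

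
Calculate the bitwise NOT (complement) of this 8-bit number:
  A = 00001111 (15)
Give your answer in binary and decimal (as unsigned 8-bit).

Flip each bit (0->1, 1->0):
  00001111
  11110000

Answer: 11110000 (240)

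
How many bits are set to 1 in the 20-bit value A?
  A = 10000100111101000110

10000100111101000110
1-bits at positions (from bit 0 = LSB): 1, 2, 6, 8, 9, 10, 11, 14, 19
Count = 9

Answer: 9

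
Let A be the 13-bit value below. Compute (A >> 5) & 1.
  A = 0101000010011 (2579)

Bit 5 is the 6th from the right.
  0101000010011
         ^
That bit is 0.

Answer: 0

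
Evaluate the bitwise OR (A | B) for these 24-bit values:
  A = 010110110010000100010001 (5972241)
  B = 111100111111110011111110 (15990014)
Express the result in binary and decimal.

Apply | to each column (1 where either bit is 1):
  010110110010000100010001
| 111100111111110011111110
--------------------------
  111110111111110111111111

Answer: 111110111111110111111111 (16514559)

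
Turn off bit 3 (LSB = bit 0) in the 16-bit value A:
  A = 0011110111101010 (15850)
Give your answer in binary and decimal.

Mask = ~(1 << 3) = 1111111111110111
Bit 3 of A is 1, so AND-ing with the mask clears it to 0.
  0011110111101010
& 1111111111110111
------------------
  0011110111100010

Answer: 0011110111100010 (15842)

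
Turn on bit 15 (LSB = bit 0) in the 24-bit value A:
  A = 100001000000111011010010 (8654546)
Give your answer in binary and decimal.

Mask = 1 << 15 = 000000001000000000000000
Bit 15 of A is 0, so OR-ing with the mask flips it to 1.
  100001000000111011010010
| 000000001000000000000000
--------------------------
  100001001000111011010010

Answer: 100001001000111011010010 (8687314)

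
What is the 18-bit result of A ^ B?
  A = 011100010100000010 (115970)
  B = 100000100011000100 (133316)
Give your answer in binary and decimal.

Apply ^ to each column (1 where bits differ):
  011100010100000010
^ 100000100011000100
--------------------
  111100110111000110

Answer: 111100110111000110 (249286)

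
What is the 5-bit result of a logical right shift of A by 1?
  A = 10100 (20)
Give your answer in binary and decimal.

Logical shift right by 1: drop the bottom 1 bit(s), prepend 1 zero(s) on the left.
  10100  ->  keep [1010], discard [0], prepend 0
= 01010

Answer: 01010 (10)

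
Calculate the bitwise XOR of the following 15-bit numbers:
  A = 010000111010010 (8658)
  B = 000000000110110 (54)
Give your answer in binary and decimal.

Apply ^ to each column (1 where bits differ):
  010000111010010
^ 000000000110110
-----------------
  010000111100100

Answer: 010000111100100 (8676)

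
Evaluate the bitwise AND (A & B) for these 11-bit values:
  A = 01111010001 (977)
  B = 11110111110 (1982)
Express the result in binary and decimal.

Apply & to each column (1 only where both bits are 1):
  01111010001
& 11110111110
-------------
  01110010000

Answer: 01110010000 (912)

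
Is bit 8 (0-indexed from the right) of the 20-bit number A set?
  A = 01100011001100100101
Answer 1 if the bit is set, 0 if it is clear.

Bit 8 is the 9th from the right.
  01100011001100100101
             ^
That bit is 1.

Answer: 1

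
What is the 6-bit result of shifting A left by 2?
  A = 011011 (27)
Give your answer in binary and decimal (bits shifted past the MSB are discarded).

Shift left by 2: drop the top 2 bit(s), append 2 zero(s) on the right.
  011011  ->  discard [01], keep [1011], append 00
= 101100

Answer: 101100 (44)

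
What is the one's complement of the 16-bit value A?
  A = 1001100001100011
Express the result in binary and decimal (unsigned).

Flip each bit (0->1, 1->0):
  1001100001100011
  0110011110011100

Answer: 0110011110011100 (26524)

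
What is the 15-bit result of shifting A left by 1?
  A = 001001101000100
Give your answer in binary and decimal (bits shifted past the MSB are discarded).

Shift left by 1: drop the top 1 bit(s), append 1 zero(s) on the right.
  001001101000100  ->  discard [0], keep [01001101000100], append 0
= 010011010001000

Answer: 010011010001000 (9864)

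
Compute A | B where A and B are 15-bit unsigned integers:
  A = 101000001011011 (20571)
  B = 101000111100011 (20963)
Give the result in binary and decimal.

Apply | to each column (1 where either bit is 1):
  101000001011011
| 101000111100011
-----------------
  101000111111011

Answer: 101000111111011 (20987)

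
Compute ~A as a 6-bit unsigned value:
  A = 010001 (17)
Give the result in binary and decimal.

Flip each bit (0->1, 1->0):
  010001
  101110

Answer: 101110 (46)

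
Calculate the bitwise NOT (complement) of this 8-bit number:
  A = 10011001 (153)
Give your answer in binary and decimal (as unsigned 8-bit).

Flip each bit (0->1, 1->0):
  10011001
  01100110

Answer: 01100110 (102)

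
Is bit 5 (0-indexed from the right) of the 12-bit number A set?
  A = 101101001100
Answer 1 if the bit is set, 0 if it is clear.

Bit 5 is the 6th from the right.
  101101001100
        ^
That bit is 0.

Answer: 0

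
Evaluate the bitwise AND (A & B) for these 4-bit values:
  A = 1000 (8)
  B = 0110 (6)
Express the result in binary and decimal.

Apply & to each column (1 only where both bits are 1):
  1000
& 0110
------
  0000

Answer: 0000 (0)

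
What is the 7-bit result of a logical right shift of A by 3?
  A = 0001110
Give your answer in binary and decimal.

Logical shift right by 3: drop the bottom 3 bit(s), prepend 3 zero(s) on the left.
  0001110  ->  keep [0001], discard [110], prepend 000
= 0000001

Answer: 0000001 (1)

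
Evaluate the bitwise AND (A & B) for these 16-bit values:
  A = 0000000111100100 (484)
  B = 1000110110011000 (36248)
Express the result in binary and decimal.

Apply & to each column (1 only where both bits are 1):
  0000000111100100
& 1000110110011000
------------------
  0000000110000000

Answer: 0000000110000000 (384)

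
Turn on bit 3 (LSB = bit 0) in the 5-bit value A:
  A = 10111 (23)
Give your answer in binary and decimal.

Mask = 1 << 3 = 01000
Bit 3 of A is 0, so OR-ing with the mask flips it to 1.
  10111
| 01000
-------
  11111

Answer: 11111 (31)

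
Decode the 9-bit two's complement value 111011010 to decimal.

MSB is 1, so the value is negative. Find the magnitude:
1. Invert bits:  000100101
2. Add 1:        000100110  = 38
3. Apply sign:   -38

Answer: -38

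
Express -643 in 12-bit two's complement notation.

1. Binary of +643:  001010000011
2. Invert bits:     110101111100
3. Add 1:           110101111101

Answer: 110101111101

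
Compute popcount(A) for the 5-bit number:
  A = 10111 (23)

10111
1-bits at positions (from bit 0 = LSB): 0, 1, 2, 4
Count = 4

Answer: 4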